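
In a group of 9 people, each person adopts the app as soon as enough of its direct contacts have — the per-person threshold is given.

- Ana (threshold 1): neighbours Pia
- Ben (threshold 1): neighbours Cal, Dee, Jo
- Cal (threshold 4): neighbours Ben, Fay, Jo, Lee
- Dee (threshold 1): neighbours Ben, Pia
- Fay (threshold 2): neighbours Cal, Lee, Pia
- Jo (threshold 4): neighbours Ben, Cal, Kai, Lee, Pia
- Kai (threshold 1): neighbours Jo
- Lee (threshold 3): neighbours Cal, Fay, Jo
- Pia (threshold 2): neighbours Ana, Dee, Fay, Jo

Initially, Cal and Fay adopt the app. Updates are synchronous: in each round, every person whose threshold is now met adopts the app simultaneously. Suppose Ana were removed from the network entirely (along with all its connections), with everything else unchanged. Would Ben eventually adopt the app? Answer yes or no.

With Ana removed:
Round 1 — Cal, Fay adopt the app (initial).
Round 2 — checking thresholds:
  Ben: 1 of 3 neighbours ≥ 1, adopts the app.
  Jo: 1 of 5 neighbours < 4, not yet.
  Lee: 2 of 3 neighbours < 3, not yet.
  Pia: 1 of 3 neighbours < 2, not yet.
Round 3 — checking thresholds:
  Dee: 1 of 2 neighbours ≥ 1, adopts the app.
  Jo: 2 of 5 neighbours < 4, not yet.
  Lee: 2 of 3 neighbours < 3, not yet.
  Pia: 1 of 3 neighbours < 2, not yet.
Round 4 — checking thresholds:
  Jo: 2 of 5 neighbours < 4, not yet.
  Lee: 2 of 3 neighbours < 3, not yet.
  Pia: 2 of 3 neighbours ≥ 2, adopts the app.
Round 5 — no new adoptions; cascade stops.

yes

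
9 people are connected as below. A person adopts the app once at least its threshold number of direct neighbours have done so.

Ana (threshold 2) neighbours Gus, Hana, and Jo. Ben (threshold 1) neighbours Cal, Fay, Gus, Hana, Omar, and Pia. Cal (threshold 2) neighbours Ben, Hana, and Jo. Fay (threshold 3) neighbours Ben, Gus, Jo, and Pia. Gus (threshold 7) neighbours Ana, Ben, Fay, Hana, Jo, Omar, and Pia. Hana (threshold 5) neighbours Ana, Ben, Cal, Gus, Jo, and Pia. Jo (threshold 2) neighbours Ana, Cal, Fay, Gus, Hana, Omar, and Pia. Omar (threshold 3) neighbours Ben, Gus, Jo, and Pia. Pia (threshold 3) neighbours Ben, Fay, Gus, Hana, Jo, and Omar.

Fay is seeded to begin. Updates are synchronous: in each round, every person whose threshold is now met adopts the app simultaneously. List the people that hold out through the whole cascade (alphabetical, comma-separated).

Ana, Cal, Gus, Hana, Jo, Omar, Pia

Round 1 — Fay adopts the app (initial).
Round 2 — checking thresholds:
  Ben: 1 of 6 neighbours ≥ 1, adopts the app.
  Gus: 1 of 7 neighbours < 7, holds.
  Jo: 1 of 7 neighbours < 2, holds.
  Pia: 1 of 6 neighbours < 3, holds.
Round 3 — no new adoptions; cascade stops.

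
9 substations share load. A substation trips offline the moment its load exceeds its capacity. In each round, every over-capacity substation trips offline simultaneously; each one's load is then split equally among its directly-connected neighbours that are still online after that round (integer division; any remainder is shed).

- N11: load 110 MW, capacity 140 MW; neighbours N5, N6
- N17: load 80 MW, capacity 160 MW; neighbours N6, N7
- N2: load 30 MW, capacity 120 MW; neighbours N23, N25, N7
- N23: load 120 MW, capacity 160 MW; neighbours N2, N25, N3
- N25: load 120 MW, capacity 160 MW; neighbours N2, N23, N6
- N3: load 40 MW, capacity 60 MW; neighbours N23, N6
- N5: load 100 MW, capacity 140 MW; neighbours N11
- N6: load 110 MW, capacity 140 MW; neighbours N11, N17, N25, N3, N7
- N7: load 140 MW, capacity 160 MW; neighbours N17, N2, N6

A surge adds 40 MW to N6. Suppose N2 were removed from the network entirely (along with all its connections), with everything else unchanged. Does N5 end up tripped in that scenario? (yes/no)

no

With N2 removed:
Round 1 — N6 at 150 > 140. N6 trips offline.
  N6 sheds 150 MW to N11, N17, N25, N3, N7: 30 each.
    N11: 110+30 = 140 ≤ 140
    N17: 80+30 = 110 ≤ 160
    N25: 120+30 = 150 ≤ 160
    N3: 40+30 = 70 > 60
    N7: 140+30 = 170 > 160
Round 2 — N3, N7 trip offline.
  N3 sheds 70 MW to N23: 70 each.
    N23: 120+70 = 190 > 160
  N7 sheds 170 MW to N17: 170 each.
    N17: 110+170 = 280 > 160
Round 3 — N17, N23 trip offline.
  N17 sheds 280 MW: no online neighbours, lost.
  N23 sheds 190 MW to N25: 190 each.
    N25: 150+190 = 340 > 160
Round 4 — N25 trips offline.
  N25 sheds 340 MW: no online neighbours, lost.
No further trips.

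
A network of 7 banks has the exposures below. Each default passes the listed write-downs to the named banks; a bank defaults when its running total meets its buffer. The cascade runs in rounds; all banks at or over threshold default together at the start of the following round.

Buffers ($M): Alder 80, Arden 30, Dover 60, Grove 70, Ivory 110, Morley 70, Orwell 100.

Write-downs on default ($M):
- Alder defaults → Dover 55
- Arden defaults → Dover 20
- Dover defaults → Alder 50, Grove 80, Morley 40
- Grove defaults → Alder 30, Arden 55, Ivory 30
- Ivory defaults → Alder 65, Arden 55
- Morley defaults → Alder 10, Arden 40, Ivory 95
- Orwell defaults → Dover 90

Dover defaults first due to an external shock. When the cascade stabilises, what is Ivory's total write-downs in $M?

Round 1 — Dover defaults (initial).
  Alder: +50 → 50 < 80
  Grove: +80 → 80 ≥ 70
  Morley: +40 → 40 < 70
Round 2 — Grove defaults.
  Alder: +30 → 80 ≥ 80
  Arden: +55 → 55 ≥ 30
  Ivory: +30 → 30 < 110
Round 3 — Alder, Arden default.
No further defaults.

30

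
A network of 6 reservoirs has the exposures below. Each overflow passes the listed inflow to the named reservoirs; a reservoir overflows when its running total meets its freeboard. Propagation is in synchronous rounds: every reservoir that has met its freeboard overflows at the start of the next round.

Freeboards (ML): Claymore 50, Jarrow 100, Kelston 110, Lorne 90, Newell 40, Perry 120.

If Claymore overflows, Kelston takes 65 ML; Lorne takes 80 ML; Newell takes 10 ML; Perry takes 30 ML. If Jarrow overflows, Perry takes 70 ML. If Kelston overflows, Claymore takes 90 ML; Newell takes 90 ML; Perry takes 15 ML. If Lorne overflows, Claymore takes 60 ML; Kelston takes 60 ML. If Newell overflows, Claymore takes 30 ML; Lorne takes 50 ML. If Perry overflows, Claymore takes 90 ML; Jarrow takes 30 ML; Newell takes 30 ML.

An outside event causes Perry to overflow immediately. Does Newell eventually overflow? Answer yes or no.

yes

Round 1 — Perry overflows (initial).
  Claymore: +90 → 90 ≥ 50
  Jarrow: +30 → 30 < 100
  Newell: +30 → 30 < 40
Round 2 — Claymore overflows.
  Kelston: +65 → 65 < 110
  Lorne: +80 → 80 < 90
  Newell: +10 → 40 ≥ 40
Round 3 — Newell overflows.
  Lorne: +50 → 130 ≥ 90
Round 4 — Lorne overflows.
  Kelston: +60 → 125 ≥ 110
Round 5 — Kelston overflows.
No further overflows.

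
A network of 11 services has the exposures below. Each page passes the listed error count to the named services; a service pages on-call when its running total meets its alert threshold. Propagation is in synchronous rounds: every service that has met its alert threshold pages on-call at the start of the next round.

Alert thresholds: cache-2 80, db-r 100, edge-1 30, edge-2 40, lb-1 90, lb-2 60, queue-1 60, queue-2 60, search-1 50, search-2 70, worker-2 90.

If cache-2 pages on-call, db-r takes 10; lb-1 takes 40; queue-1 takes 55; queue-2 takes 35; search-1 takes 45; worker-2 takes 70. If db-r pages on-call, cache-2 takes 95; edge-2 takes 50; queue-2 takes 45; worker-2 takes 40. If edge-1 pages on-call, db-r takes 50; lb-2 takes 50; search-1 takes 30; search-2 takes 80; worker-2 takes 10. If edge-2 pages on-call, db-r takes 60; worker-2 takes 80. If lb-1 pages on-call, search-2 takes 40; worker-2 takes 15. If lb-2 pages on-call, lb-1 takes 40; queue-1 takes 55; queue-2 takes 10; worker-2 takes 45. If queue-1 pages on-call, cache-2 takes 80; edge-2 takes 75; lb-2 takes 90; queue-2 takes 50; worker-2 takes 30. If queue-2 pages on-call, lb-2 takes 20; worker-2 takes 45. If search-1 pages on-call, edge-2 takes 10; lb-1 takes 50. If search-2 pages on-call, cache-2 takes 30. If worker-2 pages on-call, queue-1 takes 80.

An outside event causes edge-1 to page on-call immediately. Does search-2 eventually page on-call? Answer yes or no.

yes

Round 1 — edge-1 pages on-call (initial).
  db-r: +50 → 50 < 100
  lb-2: +50 → 50 < 60
  search-1: +30 → 30 < 50
  search-2: +80 → 80 ≥ 70
  worker-2: +10 → 10 < 90
Round 2 — search-2 pages on-call.
  cache-2: +30 → 30 < 80
No further pages.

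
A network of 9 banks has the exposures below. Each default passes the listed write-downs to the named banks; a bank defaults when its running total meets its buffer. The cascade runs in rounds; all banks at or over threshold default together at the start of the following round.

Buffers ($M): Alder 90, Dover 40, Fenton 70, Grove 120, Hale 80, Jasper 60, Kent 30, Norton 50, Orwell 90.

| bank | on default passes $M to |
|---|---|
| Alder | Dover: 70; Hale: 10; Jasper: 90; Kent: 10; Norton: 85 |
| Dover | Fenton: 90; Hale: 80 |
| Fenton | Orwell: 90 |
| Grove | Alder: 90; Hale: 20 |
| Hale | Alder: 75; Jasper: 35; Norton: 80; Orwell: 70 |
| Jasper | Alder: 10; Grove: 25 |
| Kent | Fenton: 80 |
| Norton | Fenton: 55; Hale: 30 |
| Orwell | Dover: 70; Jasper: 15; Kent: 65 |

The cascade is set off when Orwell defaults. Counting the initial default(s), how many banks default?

6

Round 1 — Orwell defaults (initial).
  Dover: +70 → 70 ≥ 40
  Jasper: +15 → 15 < 60
  Kent: +65 → 65 ≥ 30
Round 2 — Dover, Kent default.
  Fenton: +90+80 → 170 ≥ 70
  Hale: +80 → 80 ≥ 80
Round 3 — Fenton, Hale default.
  Alder: +75 → 75 < 90
  Jasper: +35 → 50 < 60
  Norton: +80 → 80 ≥ 50
Round 4 — Norton defaults.
No further defaults.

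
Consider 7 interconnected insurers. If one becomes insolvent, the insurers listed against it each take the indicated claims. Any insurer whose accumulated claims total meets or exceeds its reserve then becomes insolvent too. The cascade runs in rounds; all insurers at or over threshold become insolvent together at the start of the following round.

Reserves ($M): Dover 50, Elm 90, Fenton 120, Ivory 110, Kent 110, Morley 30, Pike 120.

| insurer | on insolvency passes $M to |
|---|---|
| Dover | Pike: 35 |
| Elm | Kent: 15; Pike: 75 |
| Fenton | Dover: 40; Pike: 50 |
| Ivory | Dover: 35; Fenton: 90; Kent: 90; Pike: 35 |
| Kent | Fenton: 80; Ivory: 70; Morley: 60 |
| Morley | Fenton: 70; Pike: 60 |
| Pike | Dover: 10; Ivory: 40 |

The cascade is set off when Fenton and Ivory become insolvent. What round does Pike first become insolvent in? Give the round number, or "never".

Round 1 — Fenton, Ivory become insolvent (initial).
  Dover: +40+35 → 75 ≥ 50
  Kent: +90 → 90 < 110
  Pike: +50+35 → 85 < 120
Round 2 — Dover becomes insolvent.
  Pike: +35 → 120 ≥ 120
Round 3 — Pike becomes insolvent.
No further insolvencies.

3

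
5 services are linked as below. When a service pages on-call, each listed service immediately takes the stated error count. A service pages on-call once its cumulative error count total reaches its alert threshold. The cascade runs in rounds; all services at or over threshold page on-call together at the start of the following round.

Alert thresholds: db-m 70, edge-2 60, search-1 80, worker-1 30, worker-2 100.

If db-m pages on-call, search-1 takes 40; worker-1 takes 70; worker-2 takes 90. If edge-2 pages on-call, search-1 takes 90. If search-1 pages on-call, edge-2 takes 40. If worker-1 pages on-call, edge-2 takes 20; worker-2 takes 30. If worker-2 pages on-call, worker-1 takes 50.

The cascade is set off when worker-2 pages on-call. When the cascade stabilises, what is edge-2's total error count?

Round 1 — worker-2 pages on-call (initial).
  worker-1: +50 → 50 ≥ 30
Round 2 — worker-1 pages on-call.
  edge-2: +20 → 20 < 60
No further pages.

20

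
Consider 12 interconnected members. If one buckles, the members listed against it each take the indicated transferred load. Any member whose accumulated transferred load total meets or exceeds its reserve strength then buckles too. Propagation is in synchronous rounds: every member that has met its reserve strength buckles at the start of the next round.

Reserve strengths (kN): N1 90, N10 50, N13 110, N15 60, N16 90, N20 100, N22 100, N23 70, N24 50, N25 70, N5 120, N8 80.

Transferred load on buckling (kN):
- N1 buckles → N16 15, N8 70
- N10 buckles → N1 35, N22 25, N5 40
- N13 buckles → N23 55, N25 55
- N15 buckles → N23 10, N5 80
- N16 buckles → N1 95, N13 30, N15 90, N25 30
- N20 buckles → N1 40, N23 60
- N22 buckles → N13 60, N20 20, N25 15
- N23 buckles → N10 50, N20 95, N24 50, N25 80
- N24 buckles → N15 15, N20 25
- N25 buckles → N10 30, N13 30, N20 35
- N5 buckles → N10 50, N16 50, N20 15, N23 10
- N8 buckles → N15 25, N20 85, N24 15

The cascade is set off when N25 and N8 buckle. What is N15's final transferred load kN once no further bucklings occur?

25

Round 1 — N25, N8 buckle (initial).
  N10: +30 → 30 < 50
  N13: +30 → 30 < 110
  N15: +25 → 25 < 60
  N20: +35+85 → 120 ≥ 100
  N24: +15 → 15 < 50
Round 2 — N20 buckles.
  N1: +40 → 40 < 90
  N23: +60 → 60 < 70
No further bucklings.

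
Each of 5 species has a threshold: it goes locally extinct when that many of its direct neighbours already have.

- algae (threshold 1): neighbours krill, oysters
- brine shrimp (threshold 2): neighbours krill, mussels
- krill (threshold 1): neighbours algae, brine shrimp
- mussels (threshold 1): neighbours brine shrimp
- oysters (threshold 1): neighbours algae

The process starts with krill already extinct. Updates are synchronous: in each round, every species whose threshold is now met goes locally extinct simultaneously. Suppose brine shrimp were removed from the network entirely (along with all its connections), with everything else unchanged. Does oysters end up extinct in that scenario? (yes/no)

With brine shrimp removed:
Round 1 — krill goes locally extinct (initial).
Round 2 — checking thresholds:
  algae: 1 of 2 neighbours ≥ 1, goes locally extinct.
Round 3 — checking thresholds:
  oysters: 1 of 1 neighbours ≥ 1, goes locally extinct.
Round 4 — no new extinctions; cascade stops.

yes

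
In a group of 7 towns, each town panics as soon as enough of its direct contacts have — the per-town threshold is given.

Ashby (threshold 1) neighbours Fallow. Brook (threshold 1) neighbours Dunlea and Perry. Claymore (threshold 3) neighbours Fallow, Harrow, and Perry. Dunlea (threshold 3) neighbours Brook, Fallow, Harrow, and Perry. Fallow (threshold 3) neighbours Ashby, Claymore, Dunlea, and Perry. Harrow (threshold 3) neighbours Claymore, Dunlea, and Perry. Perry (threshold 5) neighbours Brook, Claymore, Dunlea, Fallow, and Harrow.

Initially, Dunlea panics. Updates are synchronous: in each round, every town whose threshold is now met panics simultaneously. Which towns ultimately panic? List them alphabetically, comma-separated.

Brook, Dunlea

Round 1 — Dunlea panics (initial).
Round 2 — checking thresholds:
  Brook: 1 of 2 neighbours ≥ 1, panics.
  Fallow: 1 of 4 neighbours < 3, below threshold.
  Harrow: 1 of 3 neighbours < 3, below threshold.
  Perry: 1 of 5 neighbours < 5, below threshold.
Round 3 — no new panics; cascade stops.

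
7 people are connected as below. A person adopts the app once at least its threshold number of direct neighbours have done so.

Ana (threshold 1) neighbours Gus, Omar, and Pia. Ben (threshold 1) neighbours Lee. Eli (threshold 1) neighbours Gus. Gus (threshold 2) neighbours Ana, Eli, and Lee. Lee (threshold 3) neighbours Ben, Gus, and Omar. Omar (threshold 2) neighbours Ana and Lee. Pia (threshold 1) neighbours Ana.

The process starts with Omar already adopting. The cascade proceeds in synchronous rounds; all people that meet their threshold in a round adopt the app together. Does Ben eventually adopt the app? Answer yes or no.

Round 1 — Omar adopts the app (initial).
Round 2 — checking thresholds:
  Ana: 1 of 3 neighbours ≥ 1, adopts the app.
  Lee: 1 of 3 neighbours < 3, holds.
Round 3 — checking thresholds:
  Gus: 1 of 3 neighbours < 2, holds.
  Lee: 1 of 3 neighbours < 3, holds.
  Pia: 1 of 1 neighbours ≥ 1, adopts the app.
Round 4 — no new adoptions; cascade stops.

no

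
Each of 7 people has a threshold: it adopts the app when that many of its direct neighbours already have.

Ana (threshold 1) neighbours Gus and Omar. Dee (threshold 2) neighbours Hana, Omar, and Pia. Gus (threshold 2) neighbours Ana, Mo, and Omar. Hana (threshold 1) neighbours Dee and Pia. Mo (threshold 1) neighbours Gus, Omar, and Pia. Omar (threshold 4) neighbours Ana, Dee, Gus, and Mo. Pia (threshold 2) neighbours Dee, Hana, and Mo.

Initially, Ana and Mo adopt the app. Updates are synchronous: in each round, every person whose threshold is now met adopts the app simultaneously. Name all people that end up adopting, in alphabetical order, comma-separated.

Round 1 — Ana, Mo adopt the app (initial).
Round 2 — checking thresholds:
  Gus: 2 of 3 neighbours ≥ 2, adopts the app.
  Omar: 2 of 4 neighbours < 4, holds.
  Pia: 1 of 3 neighbours < 2, holds.
Round 3 — no new adoptions; cascade stops.

Ana, Gus, Mo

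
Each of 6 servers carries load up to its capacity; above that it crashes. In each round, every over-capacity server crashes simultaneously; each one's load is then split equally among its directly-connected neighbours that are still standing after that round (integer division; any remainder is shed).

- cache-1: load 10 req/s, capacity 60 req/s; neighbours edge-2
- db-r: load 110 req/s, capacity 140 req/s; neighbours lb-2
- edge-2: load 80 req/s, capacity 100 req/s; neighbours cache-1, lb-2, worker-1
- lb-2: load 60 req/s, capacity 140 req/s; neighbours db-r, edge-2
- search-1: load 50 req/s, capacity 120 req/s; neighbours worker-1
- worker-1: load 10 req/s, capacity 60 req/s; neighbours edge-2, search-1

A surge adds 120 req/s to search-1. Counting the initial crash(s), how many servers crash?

Round 1 — search-1 at 170 > 120. search-1 crashes.
  search-1 sheds 170 req/s to worker-1: 170 each.
    worker-1: 10+170 = 180 > 60
Round 2 — worker-1 crashes.
  worker-1 sheds 180 req/s to edge-2: 180 each.
    edge-2: 80+180 = 260 > 100
Round 3 — edge-2 crashes.
  edge-2 sheds 260 req/s to cache-1, lb-2: 130 each.
    cache-1: 10+130 = 140 > 60
    lb-2: 60+130 = 190 > 140
Round 4 — cache-1, lb-2 crash.
  cache-1 sheds 140 req/s: no online neighbours, lost.
  lb-2 sheds 190 req/s to db-r: 190 each.
    db-r: 110+190 = 300 > 140
Round 5 — db-r crashes.
  db-r sheds 300 req/s: no online neighbours, lost.
No further crashes.

6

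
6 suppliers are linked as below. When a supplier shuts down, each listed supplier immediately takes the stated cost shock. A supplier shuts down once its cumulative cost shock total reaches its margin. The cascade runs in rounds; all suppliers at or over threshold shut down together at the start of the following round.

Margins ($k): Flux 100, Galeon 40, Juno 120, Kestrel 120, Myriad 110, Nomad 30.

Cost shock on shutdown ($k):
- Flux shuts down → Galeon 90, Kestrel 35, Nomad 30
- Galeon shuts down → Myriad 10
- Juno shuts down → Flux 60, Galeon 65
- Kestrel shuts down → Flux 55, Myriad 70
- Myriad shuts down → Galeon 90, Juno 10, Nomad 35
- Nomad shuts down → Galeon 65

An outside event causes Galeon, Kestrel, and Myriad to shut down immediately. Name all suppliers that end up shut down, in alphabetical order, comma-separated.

Round 1 — Galeon, Kestrel, Myriad shut down (initial).
  Flux: +55 → 55 < 100
  Juno: +10 → 10 < 120
  Nomad: +35 → 35 ≥ 30
Round 2 — Nomad shuts down.
No further shutdowns.

Galeon, Kestrel, Myriad, Nomad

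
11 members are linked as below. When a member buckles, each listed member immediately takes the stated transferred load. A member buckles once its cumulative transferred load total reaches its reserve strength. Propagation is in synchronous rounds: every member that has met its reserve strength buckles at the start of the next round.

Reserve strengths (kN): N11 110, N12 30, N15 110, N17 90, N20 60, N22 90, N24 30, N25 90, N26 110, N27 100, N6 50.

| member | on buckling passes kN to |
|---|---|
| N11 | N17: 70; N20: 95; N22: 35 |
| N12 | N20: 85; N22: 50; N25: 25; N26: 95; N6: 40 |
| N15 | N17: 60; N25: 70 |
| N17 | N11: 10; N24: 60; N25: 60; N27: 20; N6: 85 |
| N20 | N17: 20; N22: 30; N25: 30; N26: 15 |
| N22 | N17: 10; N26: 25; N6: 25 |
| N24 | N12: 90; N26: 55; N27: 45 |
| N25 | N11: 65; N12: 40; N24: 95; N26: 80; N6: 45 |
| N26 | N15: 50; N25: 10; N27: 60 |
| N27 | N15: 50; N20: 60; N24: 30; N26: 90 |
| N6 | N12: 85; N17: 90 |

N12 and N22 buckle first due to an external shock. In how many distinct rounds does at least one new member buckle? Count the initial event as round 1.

Round 1 — N12, N22 buckle (initial).
  N17: +10 → 10 < 90
  N20: +85 → 85 ≥ 60
  N25: +25 → 25 < 90
  N26: +95+25 → 120 ≥ 110
  N6: +40+25 → 65 ≥ 50
Round 2 — N20, N26, N6 buckle.
  N15: +50 → 50 < 110
  N17: +20+90 → 120 ≥ 90
  N25: +30+10 → 65 < 90
  N27: +60 → 60 < 100
Round 3 — N17 buckles.
  N11: +10 → 10 < 110
  N24: +60 → 60 ≥ 30
  N25: +60 → 125 ≥ 90
  N27: +20 → 80 < 100
Round 4 — N24, N25 buckle.
  N11: +65 → 75 < 110
  N27: +45 → 125 ≥ 100
Round 5 — N27 buckles.
  N15: +50 → 100 < 110
No further bucklings.

5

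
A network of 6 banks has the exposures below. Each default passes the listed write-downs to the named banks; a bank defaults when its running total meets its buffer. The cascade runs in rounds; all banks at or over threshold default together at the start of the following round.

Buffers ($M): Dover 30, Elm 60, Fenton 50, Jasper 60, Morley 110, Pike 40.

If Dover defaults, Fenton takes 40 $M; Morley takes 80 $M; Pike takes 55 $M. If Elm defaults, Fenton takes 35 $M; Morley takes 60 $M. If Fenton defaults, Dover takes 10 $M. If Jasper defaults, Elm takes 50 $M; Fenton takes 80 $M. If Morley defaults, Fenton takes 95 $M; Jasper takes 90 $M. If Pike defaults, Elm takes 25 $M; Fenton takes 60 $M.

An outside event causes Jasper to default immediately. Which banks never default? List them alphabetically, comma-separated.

Dover, Elm, Morley, Pike

Round 1 — Jasper defaults (initial).
  Elm: +50 → 50 < 60
  Fenton: +80 → 80 ≥ 50
Round 2 — Fenton defaults.
  Dover: +10 → 10 < 30
No further defaults.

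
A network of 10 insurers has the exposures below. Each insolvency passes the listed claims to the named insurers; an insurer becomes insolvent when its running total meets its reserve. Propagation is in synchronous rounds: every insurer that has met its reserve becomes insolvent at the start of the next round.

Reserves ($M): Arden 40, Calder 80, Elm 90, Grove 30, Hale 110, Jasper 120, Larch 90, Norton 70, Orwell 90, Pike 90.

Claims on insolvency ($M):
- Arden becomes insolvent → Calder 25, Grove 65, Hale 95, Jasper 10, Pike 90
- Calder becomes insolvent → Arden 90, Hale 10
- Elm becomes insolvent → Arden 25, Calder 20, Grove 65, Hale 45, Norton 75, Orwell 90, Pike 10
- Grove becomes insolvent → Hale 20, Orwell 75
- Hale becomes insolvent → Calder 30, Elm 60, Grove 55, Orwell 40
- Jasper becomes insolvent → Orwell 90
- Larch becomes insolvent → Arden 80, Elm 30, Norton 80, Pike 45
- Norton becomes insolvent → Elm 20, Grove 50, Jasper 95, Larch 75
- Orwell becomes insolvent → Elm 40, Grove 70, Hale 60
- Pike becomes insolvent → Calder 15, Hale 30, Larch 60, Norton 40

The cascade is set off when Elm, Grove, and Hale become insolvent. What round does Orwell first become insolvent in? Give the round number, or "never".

Round 1 — Elm, Grove, Hale become insolvent (initial).
  Arden: +25 → 25 < 40
  Calder: +20+30 → 50 < 80
  Norton: +75 → 75 ≥ 70
  Orwell: +90+75+40 → 205 ≥ 90
  Pike: +10 → 10 < 90
Round 2 — Norton, Orwell become insolvent.
  Jasper: +95 → 95 < 120
  Larch: +75 → 75 < 90
No further insolvencies.

2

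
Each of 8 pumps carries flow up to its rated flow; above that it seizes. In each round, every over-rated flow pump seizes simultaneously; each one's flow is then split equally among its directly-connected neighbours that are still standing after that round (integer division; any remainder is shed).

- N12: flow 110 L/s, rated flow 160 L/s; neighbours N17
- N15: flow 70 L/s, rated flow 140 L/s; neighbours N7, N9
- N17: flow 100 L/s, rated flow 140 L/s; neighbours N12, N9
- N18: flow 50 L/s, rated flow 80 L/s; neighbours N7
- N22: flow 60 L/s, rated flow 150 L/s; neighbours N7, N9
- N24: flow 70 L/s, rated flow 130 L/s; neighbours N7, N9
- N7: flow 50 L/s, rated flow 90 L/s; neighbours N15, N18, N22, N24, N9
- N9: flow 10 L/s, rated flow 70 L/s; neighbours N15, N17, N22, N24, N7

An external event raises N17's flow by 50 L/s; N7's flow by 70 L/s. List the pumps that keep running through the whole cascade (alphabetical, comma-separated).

Round 1 — N17 at 150 > 140; N7 at 120 > 90. N17, N7 seize.
  N17 sheds 150 L/s to N12, N9: 75 each.
    N12: 110+75 = 185 > 160
    N9: 10+75 = 85 > 70
  N7 sheds 120 L/s to N15, N18, N22, N24, N9: 24 each.
    N15: 70+24 = 94 ≤ 140
    N18: 50+24 = 74 ≤ 80
    N22: 60+24 = 84 ≤ 150
    N24: 70+24 = 94 ≤ 130
    N9: 85+24 = 109 > 70
Round 2 — N12, N9 seize.
  N12 sheds 185 L/s: no online neighbours, lost.
  N9 sheds 109 L/s to N15, N22, N24: 36 each (1 lost).
    N15: 94+36 = 130 ≤ 140
    N22: 84+36 = 120 ≤ 150
    N24: 94+36 = 130 ≤ 130
No further seizures.

N15, N18, N22, N24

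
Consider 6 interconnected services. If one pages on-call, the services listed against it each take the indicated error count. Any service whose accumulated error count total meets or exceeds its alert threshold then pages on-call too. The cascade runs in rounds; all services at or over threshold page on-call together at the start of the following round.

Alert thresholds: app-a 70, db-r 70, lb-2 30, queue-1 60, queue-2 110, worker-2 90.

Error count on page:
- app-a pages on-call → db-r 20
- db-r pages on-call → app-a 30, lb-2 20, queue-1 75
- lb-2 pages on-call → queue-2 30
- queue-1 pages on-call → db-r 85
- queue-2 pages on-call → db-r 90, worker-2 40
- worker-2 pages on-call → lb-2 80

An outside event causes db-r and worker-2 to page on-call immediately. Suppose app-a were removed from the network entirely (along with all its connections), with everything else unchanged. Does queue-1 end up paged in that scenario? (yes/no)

With app-a removed:
Round 1 — db-r, worker-2 page on-call (initial).
  lb-2: +20+80 → 100 ≥ 30
  queue-1: +75 → 75 ≥ 60
Round 2 — lb-2, queue-1 page on-call.
  queue-2: +30 → 30 < 110
No further pages.

yes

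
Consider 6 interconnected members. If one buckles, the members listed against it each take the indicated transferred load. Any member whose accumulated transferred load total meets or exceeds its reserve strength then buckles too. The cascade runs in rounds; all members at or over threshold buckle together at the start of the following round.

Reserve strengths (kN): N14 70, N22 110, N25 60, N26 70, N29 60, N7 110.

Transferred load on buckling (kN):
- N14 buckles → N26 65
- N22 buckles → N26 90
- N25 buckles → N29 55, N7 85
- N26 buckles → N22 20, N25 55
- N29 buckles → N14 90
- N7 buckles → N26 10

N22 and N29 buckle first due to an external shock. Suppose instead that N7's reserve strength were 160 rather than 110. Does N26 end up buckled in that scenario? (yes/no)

yes

With N7's reserve strength at 160:
Round 1 — N22, N29 buckle (initial).
  N14: +90 → 90 ≥ 70
  N26: +90 → 90 ≥ 70
Round 2 — N14, N26 buckle.
  N25: +55 → 55 < 60
No further bucklings.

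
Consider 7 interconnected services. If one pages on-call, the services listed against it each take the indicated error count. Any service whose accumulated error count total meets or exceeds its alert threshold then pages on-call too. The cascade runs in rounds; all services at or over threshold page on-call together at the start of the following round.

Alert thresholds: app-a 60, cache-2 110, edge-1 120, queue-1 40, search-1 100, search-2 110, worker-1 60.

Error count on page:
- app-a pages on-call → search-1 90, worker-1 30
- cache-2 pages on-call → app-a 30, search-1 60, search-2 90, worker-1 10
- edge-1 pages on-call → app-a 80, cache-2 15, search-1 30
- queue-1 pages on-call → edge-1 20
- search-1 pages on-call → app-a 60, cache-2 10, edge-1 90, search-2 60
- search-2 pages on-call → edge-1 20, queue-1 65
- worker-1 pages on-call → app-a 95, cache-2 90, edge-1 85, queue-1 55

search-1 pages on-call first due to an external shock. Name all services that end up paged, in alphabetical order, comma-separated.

Round 1 — search-1 pages on-call (initial).
  app-a: +60 → 60 ≥ 60
  cache-2: +10 → 10 < 110
  edge-1: +90 → 90 < 120
  search-2: +60 → 60 < 110
Round 2 — app-a pages on-call.
  worker-1: +30 → 30 < 60
No further pages.

app-a, search-1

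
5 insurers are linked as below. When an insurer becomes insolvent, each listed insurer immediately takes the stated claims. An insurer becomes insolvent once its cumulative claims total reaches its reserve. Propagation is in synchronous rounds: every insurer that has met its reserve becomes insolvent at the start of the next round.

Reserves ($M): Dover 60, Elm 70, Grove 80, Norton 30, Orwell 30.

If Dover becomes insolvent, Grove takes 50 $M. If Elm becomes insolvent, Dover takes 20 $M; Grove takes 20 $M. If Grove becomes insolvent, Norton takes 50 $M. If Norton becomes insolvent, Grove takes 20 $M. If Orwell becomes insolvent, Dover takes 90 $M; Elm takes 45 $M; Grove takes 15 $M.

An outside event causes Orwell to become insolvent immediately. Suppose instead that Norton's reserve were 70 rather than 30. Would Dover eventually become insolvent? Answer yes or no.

With Norton's reserve at 70:
Round 1 — Orwell becomes insolvent (initial).
  Dover: +90 → 90 ≥ 60
  Elm: +45 → 45 < 70
  Grove: +15 → 15 < 80
Round 2 — Dover becomes insolvent.
  Grove: +50 → 65 < 80
No further insolvencies.

yes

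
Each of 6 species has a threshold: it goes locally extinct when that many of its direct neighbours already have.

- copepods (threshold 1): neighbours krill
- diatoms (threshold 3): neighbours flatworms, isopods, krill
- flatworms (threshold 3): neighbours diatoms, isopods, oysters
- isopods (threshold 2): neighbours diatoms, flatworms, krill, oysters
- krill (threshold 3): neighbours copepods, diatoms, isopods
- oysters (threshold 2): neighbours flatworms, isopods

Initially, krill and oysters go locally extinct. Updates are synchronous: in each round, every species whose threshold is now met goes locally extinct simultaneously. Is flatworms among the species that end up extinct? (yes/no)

Round 1 — krill, oysters go locally extinct (initial).
Round 2 — checking thresholds:
  copepods: 1 of 1 neighbours ≥ 1, goes locally extinct.
  diatoms: 1 of 3 neighbours < 3, not yet.
  flatworms: 1 of 3 neighbours < 3, not yet.
  isopods: 2 of 4 neighbours ≥ 2, goes locally extinct.
Round 3 — no new extinctions; cascade stops.

no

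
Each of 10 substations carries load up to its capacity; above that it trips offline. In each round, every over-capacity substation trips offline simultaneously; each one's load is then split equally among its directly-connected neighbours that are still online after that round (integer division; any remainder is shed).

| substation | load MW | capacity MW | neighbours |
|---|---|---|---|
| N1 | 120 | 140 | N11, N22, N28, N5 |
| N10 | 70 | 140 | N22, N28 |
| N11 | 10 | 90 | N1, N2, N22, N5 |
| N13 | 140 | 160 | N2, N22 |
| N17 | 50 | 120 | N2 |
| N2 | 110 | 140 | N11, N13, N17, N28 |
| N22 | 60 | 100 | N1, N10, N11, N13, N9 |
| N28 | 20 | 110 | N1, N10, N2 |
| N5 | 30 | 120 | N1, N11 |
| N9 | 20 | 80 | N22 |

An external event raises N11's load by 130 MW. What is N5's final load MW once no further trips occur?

Round 1 — N11 at 140 > 90. N11 trips offline.
  N11 sheds 140 MW to N1, N2, N22, N5: 35 each.
    N1: 120+35 = 155 > 140
    N2: 110+35 = 145 > 140
    N22: 60+35 = 95 ≤ 100
    N5: 30+35 = 65 ≤ 120
Round 2 — N1, N2 trip offline.
  N1 sheds 155 MW to N22, N28, N5: 51 each (2 lost).
    N22: 95+51 = 146 > 100
    N28: 20+51 = 71 ≤ 110
    N5: 65+51 = 116 ≤ 120
  N2 sheds 145 MW to N13, N17, N28: 48 each (1 lost).
    N13: 140+48 = 188 > 160
    N17: 50+48 = 98 ≤ 120
    N28: 71+48 = 119 > 110
Round 3 — N13, N22, N28 trip offline.
  N13 sheds 188 MW: no online neighbours, lost.
  N22 sheds 146 MW to N10, N9: 73 each.
    N10: 70+73 = 143 > 140
    N9: 20+73 = 93 > 80
  N28 sheds 119 MW to N10: 119 each.
    N10: 143+119 = 262 > 140
Round 4 — N10, N9 trip offline.
  N10 sheds 262 MW: no online neighbours, lost.
  N9 sheds 93 MW: no online neighbours, lost.
No further trips.

116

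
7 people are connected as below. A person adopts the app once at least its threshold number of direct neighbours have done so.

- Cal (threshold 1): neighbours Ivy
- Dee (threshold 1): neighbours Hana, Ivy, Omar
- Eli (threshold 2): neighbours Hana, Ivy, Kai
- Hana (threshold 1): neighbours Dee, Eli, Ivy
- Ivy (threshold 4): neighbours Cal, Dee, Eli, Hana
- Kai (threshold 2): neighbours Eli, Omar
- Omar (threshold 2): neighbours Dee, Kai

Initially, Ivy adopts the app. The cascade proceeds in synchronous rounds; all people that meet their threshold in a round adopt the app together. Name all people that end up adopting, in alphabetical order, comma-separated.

Cal, Dee, Eli, Hana, Ivy

Round 1 — Ivy adopts the app (initial).
Round 2 — checking thresholds:
  Cal: 1 of 1 neighbours ≥ 1, adopts the app.
  Dee: 1 of 3 neighbours ≥ 1, adopts the app.
  Eli: 1 of 3 neighbours < 2, not yet.
  Hana: 1 of 3 neighbours ≥ 1, adopts the app.
Round 3 — checking thresholds:
  Eli: 2 of 3 neighbours ≥ 2, adopts the app.
  Omar: 1 of 2 neighbours < 2, not yet.
Round 4 — no new adoptions; cascade stops.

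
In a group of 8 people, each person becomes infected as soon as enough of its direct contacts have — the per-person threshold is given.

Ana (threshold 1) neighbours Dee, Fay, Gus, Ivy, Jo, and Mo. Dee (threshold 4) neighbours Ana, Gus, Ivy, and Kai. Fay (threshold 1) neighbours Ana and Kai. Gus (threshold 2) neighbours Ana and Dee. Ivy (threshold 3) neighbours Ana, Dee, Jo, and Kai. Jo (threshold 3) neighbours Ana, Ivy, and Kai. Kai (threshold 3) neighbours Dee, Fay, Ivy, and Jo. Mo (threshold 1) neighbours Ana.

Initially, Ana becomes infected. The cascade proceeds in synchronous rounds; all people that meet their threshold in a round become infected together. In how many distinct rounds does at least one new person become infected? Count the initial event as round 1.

2

Round 1 — Ana becomes infected (initial).
Round 2 — checking thresholds:
  Dee: 1 of 4 neighbours < 4, below threshold.
  Fay: 1 of 2 neighbours ≥ 1, becomes infected.
  Gus: 1 of 2 neighbours < 2, below threshold.
  Ivy: 1 of 4 neighbours < 3, below threshold.
  Jo: 1 of 3 neighbours < 3, below threshold.
  Mo: 1 of 1 neighbours ≥ 1, becomes infected.
Round 3 — no new infections; cascade stops.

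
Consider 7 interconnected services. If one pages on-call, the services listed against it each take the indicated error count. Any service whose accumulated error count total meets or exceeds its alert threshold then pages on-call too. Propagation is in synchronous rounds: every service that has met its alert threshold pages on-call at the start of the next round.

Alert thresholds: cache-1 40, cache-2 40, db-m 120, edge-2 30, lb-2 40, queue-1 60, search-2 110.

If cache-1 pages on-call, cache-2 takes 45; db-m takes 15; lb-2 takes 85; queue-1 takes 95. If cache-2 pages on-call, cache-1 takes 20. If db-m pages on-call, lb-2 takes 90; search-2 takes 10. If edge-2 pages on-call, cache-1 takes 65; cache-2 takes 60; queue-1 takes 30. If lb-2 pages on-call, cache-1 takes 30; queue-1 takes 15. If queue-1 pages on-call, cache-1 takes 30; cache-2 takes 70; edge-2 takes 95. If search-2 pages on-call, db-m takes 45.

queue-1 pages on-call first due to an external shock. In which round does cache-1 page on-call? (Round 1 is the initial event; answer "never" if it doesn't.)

Round 1 — queue-1 pages on-call (initial).
  cache-1: +30 → 30 < 40
  cache-2: +70 → 70 ≥ 40
  edge-2: +95 → 95 ≥ 30
Round 2 — cache-2, edge-2 page on-call.
  cache-1: +20+65 → 115 ≥ 40
Round 3 — cache-1 pages on-call.
  db-m: +15 → 15 < 120
  lb-2: +85 → 85 ≥ 40
Round 4 — lb-2 pages on-call.
No further pages.

3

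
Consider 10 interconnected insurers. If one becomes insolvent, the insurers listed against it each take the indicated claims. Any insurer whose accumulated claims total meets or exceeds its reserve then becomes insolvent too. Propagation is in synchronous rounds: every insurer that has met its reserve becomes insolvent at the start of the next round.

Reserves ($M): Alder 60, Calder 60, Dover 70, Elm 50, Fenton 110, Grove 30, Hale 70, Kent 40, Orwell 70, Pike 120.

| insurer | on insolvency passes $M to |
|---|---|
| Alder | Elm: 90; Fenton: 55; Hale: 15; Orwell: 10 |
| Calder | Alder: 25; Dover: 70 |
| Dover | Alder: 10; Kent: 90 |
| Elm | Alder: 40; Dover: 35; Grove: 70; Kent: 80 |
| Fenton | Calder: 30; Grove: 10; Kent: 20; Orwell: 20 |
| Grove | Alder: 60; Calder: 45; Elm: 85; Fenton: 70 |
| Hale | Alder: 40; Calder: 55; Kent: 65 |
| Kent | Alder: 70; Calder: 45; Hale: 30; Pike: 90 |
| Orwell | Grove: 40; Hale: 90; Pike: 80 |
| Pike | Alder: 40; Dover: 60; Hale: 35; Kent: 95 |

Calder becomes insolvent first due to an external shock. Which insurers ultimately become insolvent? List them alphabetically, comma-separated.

Round 1 — Calder becomes insolvent (initial).
  Alder: +25 → 25 < 60
  Dover: +70 → 70 ≥ 70
Round 2 — Dover becomes insolvent.
  Alder: +10 → 35 < 60
  Kent: +90 → 90 ≥ 40
Round 3 — Kent becomes insolvent.
  Alder: +70 → 105 ≥ 60
  Hale: +30 → 30 < 70
  Pike: +90 → 90 < 120
Round 4 — Alder becomes insolvent.
  Elm: +90 → 90 ≥ 50
  Fenton: +55 → 55 < 110
  Hale: +15 → 45 < 70
  Orwell: +10 → 10 < 70
Round 5 — Elm becomes insolvent.
  Grove: +70 → 70 ≥ 30
Round 6 — Grove becomes insolvent.
  Fenton: +70 → 125 ≥ 110
Round 7 — Fenton becomes insolvent.
  Orwell: +20 → 30 < 70
No further insolvencies.

Alder, Calder, Dover, Elm, Fenton, Grove, Kent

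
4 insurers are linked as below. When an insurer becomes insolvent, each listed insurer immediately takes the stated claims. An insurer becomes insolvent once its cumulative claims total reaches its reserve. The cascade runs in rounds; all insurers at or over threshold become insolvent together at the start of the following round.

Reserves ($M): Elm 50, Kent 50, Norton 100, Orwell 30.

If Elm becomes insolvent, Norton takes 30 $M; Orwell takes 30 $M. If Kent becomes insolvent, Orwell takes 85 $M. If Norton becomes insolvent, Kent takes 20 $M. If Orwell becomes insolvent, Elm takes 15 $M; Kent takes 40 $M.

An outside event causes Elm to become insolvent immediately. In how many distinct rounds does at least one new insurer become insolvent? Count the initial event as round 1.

Round 1 — Elm becomes insolvent (initial).
  Norton: +30 → 30 < 100
  Orwell: +30 → 30 ≥ 30
Round 2 — Orwell becomes insolvent.
  Kent: +40 → 40 < 50
No further insolvencies.

2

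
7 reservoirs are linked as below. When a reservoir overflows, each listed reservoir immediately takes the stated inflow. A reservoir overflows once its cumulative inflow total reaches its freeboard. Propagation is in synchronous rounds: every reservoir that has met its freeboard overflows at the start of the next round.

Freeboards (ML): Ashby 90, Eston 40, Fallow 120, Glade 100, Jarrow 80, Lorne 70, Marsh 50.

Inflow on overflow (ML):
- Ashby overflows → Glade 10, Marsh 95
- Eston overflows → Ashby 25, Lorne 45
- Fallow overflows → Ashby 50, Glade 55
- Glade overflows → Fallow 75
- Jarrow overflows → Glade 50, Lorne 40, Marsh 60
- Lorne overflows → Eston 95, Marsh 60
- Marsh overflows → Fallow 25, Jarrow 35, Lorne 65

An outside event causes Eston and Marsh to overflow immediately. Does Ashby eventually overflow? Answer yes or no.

Round 1 — Eston, Marsh overflow (initial).
  Ashby: +25 → 25 < 90
  Fallow: +25 → 25 < 120
  Jarrow: +35 → 35 < 80
  Lorne: +45+65 → 110 ≥ 70
Round 2 — Lorne overflows.
No further overflows.

no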